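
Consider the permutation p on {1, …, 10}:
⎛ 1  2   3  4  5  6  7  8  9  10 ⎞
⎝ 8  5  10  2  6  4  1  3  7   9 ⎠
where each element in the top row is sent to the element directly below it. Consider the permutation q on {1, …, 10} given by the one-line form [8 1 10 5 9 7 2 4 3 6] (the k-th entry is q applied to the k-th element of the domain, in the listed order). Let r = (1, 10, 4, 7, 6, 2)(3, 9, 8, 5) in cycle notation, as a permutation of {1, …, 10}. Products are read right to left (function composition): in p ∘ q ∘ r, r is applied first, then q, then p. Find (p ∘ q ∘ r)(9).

2

Apply the permutations in order: r(9) = 8, then q(8) = 4, then p(4) = 2. So (p ∘ q ∘ r)(9) = 2.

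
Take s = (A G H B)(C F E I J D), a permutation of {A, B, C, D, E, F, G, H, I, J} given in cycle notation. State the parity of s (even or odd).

even

The cycle lengths are 6, 4.
A cycle is odd iff its length is even; s has 2 even-length cycles, so sgn(s) = (−1)^2 and s is even.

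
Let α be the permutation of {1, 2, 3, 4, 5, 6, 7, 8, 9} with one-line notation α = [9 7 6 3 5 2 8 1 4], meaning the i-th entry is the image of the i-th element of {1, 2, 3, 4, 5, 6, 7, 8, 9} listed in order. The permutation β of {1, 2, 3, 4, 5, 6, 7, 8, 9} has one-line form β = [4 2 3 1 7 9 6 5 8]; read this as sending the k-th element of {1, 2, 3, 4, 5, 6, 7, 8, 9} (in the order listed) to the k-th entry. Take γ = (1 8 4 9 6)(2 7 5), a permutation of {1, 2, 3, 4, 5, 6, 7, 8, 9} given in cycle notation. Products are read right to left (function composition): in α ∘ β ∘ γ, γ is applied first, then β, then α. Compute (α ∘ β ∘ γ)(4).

1

(α ∘ β ∘ γ)(4) = α(β(γ(4))). γ(4) = 9, then β(9) = 8, then α(8) = 1, so the result is 1.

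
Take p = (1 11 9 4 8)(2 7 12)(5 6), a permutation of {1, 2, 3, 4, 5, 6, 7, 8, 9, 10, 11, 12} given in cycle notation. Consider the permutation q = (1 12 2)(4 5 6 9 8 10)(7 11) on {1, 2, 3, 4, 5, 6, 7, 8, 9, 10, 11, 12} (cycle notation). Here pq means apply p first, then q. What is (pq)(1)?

7

First apply p: p(1) = 11, then q(11) = 7. Thus (pq)(1) = 7.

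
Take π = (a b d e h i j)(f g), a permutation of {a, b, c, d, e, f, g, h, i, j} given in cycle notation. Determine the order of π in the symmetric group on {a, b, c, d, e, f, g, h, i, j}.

The disjoint cycles have lengths 7, 2, 1.
The order of π is the least common multiple of its cycle lengths: lcm(7, 2) = 14.

14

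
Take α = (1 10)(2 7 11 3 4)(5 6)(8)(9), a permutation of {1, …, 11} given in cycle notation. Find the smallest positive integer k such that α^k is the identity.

10

The cycle type of α is (5, 2, 2, 1, 1).
The order is lcm(5, 2, 2) = 10.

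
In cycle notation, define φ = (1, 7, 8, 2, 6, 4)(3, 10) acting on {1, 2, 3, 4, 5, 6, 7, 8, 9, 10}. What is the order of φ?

6

The cycle type of φ is (6, 2, 1, 1).
The order is lcm(6, 2) = 6.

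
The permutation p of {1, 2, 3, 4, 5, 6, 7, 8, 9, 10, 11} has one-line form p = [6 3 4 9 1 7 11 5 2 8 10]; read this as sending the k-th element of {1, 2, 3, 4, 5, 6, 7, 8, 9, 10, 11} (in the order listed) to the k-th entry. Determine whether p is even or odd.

odd

In disjoint-cycle form the cycle lengths are 7, 4.
A cycle of length ℓ contributes ℓ−1 transpositions, so p is a product of 6 + 3 = 9 transpositions — odd.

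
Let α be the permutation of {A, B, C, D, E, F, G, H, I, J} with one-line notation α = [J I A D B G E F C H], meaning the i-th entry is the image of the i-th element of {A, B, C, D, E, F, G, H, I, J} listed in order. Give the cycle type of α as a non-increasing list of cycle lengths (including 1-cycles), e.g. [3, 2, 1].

[9, 1]

The disjoint cycles are (A J H F G E B I C)(D), with lengths 9, 1 in non-increasing order.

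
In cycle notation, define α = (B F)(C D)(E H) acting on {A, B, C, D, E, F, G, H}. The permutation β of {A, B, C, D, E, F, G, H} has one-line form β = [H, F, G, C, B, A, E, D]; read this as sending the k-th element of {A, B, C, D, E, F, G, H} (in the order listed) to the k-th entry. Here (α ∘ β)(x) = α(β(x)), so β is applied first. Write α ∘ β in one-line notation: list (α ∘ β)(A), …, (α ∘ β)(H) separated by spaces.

(α ∘ β)(x) = α(β(x)). Computing each image: α(β(A)) = α(H) = E, α(β(B)) = α(F) = B, α(β(C)) = α(G) = G, α(β(D)) = α(C) = D, α(β(E)) = α(B) = F, α(β(F)) = α(A) = A, α(β(G)) = α(E) = H, α(β(H)) = α(D) = C.
Hence α ∘ β = [E B G D F A H C].

E B G D F A H C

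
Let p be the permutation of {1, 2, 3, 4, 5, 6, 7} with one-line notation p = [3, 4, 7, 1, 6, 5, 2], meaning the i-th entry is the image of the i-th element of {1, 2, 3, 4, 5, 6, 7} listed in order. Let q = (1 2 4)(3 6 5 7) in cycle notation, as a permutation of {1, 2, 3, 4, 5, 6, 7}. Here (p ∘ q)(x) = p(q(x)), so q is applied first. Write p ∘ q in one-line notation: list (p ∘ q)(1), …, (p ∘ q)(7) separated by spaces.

(p ∘ q)(x) = p(q(x)). Computing each image: p(q(1)) = p(2) = 4, p(q(2)) = p(4) = 1, p(q(3)) = p(6) = 5, p(q(4)) = p(1) = 3, p(q(5)) = p(7) = 2, p(q(6)) = p(5) = 6, p(q(7)) = p(3) = 7.
Hence p ∘ q = [4 1 5 3 2 6 7].

4 1 5 3 2 6 7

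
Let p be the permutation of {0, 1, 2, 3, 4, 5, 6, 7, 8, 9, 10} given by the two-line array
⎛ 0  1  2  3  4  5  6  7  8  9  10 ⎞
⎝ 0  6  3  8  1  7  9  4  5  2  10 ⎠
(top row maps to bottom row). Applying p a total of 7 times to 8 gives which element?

Tracing 8 → 5 → … returns to 8 after 9 steps, so 8 lies in a 9-cycle (1 6 9 2 3 8 5 7 4).
Stepping 7 places around the cycle: 8 → 5 → 7 → 4 → 1 → 6 → 9 → 2.

2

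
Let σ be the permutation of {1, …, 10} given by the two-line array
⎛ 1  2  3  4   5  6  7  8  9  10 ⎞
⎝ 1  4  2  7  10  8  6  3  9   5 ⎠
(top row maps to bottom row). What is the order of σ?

Writing σ as disjoint cycles, the cycle lengths are 6, 2, 1, 1.
The order of σ is the least common multiple of its cycle lengths: lcm(6, 2) = 6.

6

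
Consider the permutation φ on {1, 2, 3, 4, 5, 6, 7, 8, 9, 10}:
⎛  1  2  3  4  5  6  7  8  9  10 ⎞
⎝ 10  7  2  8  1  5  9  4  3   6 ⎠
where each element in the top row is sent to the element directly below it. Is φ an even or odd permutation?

In disjoint-cycle form the cycle lengths are 4, 4, 2.
A cycle of length ℓ contributes ℓ−1 transpositions, so φ is a product of 3 + 3 + 1 = 7 transpositions — odd.

odd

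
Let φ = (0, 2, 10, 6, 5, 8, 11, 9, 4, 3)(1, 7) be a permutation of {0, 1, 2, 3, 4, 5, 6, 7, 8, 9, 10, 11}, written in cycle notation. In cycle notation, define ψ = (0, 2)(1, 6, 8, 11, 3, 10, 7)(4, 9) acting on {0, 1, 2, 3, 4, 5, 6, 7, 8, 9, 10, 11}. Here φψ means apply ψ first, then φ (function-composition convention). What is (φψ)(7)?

7

First apply ψ: ψ(7) = 1, then φ(1) = 7. Thus (φψ)(7) = 7.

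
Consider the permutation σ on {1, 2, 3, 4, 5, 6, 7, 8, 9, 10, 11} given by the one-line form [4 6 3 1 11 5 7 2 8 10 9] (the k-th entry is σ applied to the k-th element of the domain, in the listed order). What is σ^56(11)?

8

Tracing 11 → 9 → … returns to 11 after 6 steps, so 11 lies in a 6-cycle (2, 6, 5, 11, 9, 8).
Powers repeat with period 6 on this cycle, and 56 mod 6 = 2, so σ^56(11) = σ^2(11).
Stepping 2 places around the cycle: 11 → 9 → 8.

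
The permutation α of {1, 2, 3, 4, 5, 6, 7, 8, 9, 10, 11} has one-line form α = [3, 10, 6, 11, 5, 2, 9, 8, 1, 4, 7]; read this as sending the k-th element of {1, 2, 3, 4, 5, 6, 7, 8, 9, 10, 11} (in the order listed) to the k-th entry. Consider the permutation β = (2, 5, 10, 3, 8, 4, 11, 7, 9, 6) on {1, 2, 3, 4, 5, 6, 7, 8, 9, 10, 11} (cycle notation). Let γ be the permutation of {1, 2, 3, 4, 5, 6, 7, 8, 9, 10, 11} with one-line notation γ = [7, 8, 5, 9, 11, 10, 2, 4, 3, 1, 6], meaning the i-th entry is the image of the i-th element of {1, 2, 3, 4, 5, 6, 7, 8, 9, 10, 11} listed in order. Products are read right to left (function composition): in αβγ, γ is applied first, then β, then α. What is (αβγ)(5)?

9

Chase 5: γ(5) = 11; β(11) = 7; α(7) = 9. Hence (αβγ)(5) = 9.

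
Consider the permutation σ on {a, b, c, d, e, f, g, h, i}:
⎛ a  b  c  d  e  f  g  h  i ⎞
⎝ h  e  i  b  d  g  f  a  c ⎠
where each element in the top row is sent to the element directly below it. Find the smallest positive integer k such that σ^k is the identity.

6

Writing σ as disjoint cycles, the cycle lengths are 3, 2, 2, 2.
The order is lcm(3, 2, 2, 2) = 6.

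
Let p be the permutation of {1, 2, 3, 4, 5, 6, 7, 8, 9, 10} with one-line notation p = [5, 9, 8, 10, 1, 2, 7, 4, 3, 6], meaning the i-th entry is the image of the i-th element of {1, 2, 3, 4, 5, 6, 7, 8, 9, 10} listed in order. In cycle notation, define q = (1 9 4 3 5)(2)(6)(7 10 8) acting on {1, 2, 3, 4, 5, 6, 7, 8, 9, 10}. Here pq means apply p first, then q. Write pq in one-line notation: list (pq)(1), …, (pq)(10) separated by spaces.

1 4 7 8 9 2 10 3 5 6

For each element, apply p then q: 1 → 5 → 1; 2 → 9 → 4; 3 → 8 → 7; 4 → 10 → 8; 5 → 1 → 9; 6 → 2 → 2; 7 → 7 → 10; 8 → 4 → 3; 9 → 3 → 5; 10 → 6 → 6.
So pq in one-line form is 1 4 7 8 9 2 10 3 5 6.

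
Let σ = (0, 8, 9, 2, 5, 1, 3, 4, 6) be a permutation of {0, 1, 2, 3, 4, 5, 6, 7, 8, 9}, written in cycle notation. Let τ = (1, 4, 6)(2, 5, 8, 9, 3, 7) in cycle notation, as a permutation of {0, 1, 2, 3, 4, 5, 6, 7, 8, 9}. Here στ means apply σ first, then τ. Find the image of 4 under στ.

1

σ(4) = 6, then τ(6) = 1; composing gives (στ)(4) = 1.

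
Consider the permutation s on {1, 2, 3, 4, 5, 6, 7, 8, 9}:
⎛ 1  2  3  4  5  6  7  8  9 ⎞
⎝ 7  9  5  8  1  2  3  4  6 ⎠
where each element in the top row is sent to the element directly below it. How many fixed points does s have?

No element satisfies s(x) = x, so there are 0 fixed points.

0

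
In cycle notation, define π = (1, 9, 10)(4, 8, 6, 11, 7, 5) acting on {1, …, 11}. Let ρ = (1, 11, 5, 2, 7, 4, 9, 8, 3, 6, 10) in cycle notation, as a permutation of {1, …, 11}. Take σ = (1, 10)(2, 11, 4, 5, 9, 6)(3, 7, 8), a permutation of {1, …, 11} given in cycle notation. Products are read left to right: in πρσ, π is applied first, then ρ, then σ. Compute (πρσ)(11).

5

Chase 11: π(11) = 7; ρ(7) = 4; σ(4) = 5. Hence (πρσ)(11) = 5.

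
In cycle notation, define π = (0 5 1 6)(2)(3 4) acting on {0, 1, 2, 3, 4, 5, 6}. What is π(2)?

2

The 1-cycle (2) fixes 2, so π(2) = 2.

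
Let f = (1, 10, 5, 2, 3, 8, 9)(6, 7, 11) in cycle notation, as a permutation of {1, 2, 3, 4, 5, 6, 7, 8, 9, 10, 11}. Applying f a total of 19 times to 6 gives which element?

6 lies in the 3-cycle (6, 7, 11).
Powers repeat with period 3 on this cycle, and 19 mod 3 = 1, so f^19(6) = f^1(6).
Stepping 1 place around the cycle: 6 → 7.

7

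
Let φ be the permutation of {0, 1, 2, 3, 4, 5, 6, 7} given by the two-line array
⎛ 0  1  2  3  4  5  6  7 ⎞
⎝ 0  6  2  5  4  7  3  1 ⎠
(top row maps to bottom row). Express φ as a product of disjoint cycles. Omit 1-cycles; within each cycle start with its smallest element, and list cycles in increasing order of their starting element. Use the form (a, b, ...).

(1, 6, 3, 5, 7)

From 1: 1 → 6 → 3 → 5 → 7 → 1, closing the cycle (1, 6, 3, 5, 7).
Repeating from the next unused element and collecting all non-trivial cycles gives (1, 6, 3, 5, 7).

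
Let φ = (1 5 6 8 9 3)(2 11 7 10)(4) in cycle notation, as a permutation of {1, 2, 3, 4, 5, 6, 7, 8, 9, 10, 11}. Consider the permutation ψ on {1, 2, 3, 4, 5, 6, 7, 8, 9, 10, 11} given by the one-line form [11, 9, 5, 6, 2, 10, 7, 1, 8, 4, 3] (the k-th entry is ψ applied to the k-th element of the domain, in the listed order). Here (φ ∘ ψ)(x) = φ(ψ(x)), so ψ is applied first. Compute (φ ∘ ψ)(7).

10

(φ ∘ ψ)(7) = φ(ψ(7)). ψ(7) = 7, then φ(7) = 10. So (φ ∘ ψ)(7) = 10.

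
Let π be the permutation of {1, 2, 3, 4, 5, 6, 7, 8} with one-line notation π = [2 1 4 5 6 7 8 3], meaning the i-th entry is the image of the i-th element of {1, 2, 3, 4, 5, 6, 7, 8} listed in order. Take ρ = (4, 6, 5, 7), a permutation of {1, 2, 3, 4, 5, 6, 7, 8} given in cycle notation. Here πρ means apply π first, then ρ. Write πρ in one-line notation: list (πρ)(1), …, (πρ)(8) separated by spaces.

2 1 6 7 5 4 8 3

(πρ)(x) = ρ(π(x)). Computing each image: ρ(π(1)) = ρ(2) = 2, ρ(π(2)) = ρ(1) = 1, ρ(π(3)) = ρ(4) = 6, ρ(π(4)) = ρ(5) = 7, ρ(π(5)) = ρ(6) = 5, ρ(π(6)) = ρ(7) = 4, ρ(π(7)) = ρ(8) = 8, ρ(π(8)) = ρ(3) = 3.
Hence πρ = [2 1 6 7 5 4 8 3].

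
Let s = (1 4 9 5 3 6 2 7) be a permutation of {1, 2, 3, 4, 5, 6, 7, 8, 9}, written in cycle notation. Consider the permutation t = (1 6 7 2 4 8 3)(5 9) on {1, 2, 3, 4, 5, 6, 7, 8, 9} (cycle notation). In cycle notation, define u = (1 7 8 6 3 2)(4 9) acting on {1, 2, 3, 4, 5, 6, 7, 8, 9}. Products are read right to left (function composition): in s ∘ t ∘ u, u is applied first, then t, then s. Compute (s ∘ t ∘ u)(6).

4

Apply the permutations in order: u(6) = 3, then t(3) = 1, then s(1) = 4. So (s ∘ t ∘ u)(6) = 4.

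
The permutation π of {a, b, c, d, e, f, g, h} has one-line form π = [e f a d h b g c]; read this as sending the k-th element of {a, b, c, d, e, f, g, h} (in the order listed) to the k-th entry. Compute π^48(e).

e

Tracing e → h → … returns to e after 4 steps, so e lies in a 4-cycle (a e h c).
Since the cycle has length 4, π^48 acts on it the same as π^0 (48 mod 4 = 0).
So π^48(e) = e.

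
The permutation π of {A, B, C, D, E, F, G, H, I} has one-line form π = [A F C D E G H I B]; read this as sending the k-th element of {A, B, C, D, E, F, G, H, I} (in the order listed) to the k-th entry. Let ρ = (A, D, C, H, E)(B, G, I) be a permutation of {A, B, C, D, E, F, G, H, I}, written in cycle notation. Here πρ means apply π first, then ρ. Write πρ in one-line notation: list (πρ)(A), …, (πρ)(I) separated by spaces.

D F H C A I E B G

(πρ)(x) = ρ(π(x)). Computing each image: ρ(π(A)) = ρ(A) = D, ρ(π(B)) = ρ(F) = F, ρ(π(C)) = ρ(C) = H, ρ(π(D)) = ρ(D) = C, ρ(π(E)) = ρ(E) = A, ρ(π(F)) = ρ(G) = I, ρ(π(G)) = ρ(H) = E, ρ(π(H)) = ρ(I) = B, ρ(π(I)) = ρ(B) = G.
Hence πρ = [D F H C A I E B G].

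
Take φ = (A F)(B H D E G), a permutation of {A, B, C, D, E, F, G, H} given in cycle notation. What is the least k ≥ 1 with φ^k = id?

10

The cycle type of φ is (5, 2, 1).
The order of φ is the least common multiple of its cycle lengths: lcm(5, 2) = 10.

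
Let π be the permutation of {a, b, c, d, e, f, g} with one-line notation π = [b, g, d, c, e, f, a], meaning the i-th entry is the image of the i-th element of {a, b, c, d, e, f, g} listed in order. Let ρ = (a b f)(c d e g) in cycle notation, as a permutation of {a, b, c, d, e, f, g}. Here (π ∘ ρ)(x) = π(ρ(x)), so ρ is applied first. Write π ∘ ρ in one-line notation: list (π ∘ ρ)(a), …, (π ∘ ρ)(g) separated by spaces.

Chase each element through ρ then π: a → b → g; b → f → f; c → d → c; d → e → e; e → g → a; f → a → b; g → c → d.
Collecting the images, π ∘ ρ = [g f c e a b d].

g f c e a b d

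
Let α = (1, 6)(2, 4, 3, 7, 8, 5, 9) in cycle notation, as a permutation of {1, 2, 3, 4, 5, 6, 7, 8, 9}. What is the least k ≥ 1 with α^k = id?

14

The disjoint cycles have lengths 7, 2.
Since disjoint cycles commute, ord(α) = lcm(7, 2) = 14.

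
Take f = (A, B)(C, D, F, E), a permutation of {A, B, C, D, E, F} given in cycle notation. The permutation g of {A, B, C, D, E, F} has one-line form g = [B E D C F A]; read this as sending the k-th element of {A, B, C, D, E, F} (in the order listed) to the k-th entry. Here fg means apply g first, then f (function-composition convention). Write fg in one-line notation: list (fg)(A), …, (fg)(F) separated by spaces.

(fg)(x) = f(g(x)). Computing each image: f(g(A)) = f(B) = A, f(g(B)) = f(E) = C, f(g(C)) = f(D) = F, f(g(D)) = f(C) = D, f(g(E)) = f(F) = E, f(g(F)) = f(A) = B.
Hence fg = [A C F D E B].

A C F D E B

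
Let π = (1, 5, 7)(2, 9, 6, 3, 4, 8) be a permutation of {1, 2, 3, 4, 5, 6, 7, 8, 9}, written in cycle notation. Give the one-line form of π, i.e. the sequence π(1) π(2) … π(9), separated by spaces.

5 9 4 8 7 3 1 2 6

Reading each image from the cycles: 1↦5, 2↦9, 3↦4, 4↦8, 5↦7, 6↦3, 7↦1, 8↦2, 9↦6.
So the one-line form is 5 9 4 8 7 3 1 2 6.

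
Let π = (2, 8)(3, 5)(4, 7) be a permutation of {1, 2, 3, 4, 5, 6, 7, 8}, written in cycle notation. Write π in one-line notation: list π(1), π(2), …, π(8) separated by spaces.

Each element maps to the next entry in its cycle (wrapping to the front): 1→1, 2→8, 3→5, 4→7, 5→3, 6→6, 7→4, 8→2.
Listing these in domain order gives 1 8 5 7 3 6 4 2.

1 8 5 7 3 6 4 2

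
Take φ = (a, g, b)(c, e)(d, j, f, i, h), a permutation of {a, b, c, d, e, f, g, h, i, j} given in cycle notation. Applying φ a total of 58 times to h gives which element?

h lies in the 5-cycle (d, j, f, i, h).
Powers repeat with period 5 on this cycle, and 58 mod 5 = 3, so φ^58(h) = φ^3(h).
Advancing 3 steps from h: h → d → j → f.

f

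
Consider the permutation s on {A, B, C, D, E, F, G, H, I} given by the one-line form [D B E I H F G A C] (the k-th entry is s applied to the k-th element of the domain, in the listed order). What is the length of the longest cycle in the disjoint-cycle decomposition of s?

6

Decomposing into disjoint cycles gives (A D I C E H); the longest has length 6.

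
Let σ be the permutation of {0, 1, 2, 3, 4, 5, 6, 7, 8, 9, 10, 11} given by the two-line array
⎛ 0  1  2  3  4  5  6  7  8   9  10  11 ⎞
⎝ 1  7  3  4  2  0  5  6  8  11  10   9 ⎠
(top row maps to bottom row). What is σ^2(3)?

2

Tracing 3 → 4 → … returns to 3 after 3 steps, so 3 lies in a 3-cycle (2, 3, 4).
Advancing 2 steps from 3: 3 → 4 → 2.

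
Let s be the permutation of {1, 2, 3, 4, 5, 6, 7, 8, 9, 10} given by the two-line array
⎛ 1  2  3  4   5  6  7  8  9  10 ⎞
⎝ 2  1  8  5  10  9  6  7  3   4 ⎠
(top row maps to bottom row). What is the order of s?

30

Writing s as disjoint cycles, the cycle lengths are 5, 3, 2.
The order is lcm(5, 3, 2) = 30.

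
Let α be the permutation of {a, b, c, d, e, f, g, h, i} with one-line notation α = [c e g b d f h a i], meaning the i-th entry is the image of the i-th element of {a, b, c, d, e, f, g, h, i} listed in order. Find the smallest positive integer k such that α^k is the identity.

12

Decomposing into disjoint cycles gives cycle lengths 4, 3, 1, 1.
The order is lcm(4, 3) = 12.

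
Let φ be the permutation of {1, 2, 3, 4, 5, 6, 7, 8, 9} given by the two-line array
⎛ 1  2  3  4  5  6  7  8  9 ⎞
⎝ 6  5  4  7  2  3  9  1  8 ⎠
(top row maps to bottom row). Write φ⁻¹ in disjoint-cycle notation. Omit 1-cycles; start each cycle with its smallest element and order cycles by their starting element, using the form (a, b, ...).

(1, 8, 9, 7, 4, 3, 6)(2, 5)

First write φ in disjoint cycles: (1, 6, 3, 4, 7, 9, 8)(2, 5).
The inverse reverses every cycle; in canonical form, φ⁻¹ = (1, 8, 9, 7, 4, 3, 6)(2, 5).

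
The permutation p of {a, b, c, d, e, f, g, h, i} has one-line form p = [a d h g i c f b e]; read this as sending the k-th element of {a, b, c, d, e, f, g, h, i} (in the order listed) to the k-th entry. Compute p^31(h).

Tracing h → b → … returns to h after 6 steps, so h lies in a 6-cycle (b, d, g, f, c, h).
On a 6-cycle, p^6 is the identity, so p^31 = p^1 there (31 ≡ 1 mod 6).
Advancing 1 step from h: h → b.

b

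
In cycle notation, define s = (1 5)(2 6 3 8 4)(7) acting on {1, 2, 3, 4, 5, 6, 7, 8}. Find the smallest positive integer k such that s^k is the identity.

The disjoint cycles have lengths 5, 2, 1.
Since disjoint cycles commute, ord(s) = lcm(5, 2) = 10.

10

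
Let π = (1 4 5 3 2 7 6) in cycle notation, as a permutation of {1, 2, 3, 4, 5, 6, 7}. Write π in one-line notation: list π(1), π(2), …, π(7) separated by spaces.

4 7 2 5 3 1 6

Reading each image from the cycles: 1→4, 2→7, 3→2, 4→5, 5→3, 6→1, 7→6.
So the one-line form is 4 7 2 5 3 1 6.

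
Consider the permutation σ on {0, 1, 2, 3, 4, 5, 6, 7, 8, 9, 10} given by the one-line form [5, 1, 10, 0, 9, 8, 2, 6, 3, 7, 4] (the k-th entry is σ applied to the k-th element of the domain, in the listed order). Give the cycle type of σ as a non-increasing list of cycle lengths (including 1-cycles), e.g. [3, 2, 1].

[6, 4, 1]

The disjoint cycles are (0, 5, 8, 3)(1)(2, 10, 4, 9, 7, 6), with lengths 6, 4, 1 in non-increasing order.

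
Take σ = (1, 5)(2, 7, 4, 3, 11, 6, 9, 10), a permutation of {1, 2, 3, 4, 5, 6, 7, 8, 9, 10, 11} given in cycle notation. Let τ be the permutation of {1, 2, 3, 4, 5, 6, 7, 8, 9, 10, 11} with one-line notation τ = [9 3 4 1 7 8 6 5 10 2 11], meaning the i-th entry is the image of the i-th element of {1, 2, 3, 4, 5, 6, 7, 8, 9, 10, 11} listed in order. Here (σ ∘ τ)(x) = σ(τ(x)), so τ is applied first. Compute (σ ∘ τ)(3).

τ(3) = 4, then σ(4) = 3; composing gives (σ ∘ τ)(3) = 3.

3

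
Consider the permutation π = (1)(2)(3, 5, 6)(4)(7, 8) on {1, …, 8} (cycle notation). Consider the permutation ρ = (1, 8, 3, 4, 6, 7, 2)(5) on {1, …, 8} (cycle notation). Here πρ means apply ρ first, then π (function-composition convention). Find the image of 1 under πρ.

(πρ)(1) = π(ρ(1)). ρ(1) = 8, then π(8) = 7. So (πρ)(1) = 7.

7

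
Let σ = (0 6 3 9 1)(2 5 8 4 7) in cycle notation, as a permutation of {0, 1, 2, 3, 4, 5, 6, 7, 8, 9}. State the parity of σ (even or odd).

even

The cycle lengths are 5, 5.
A cycle of length ℓ contributes ℓ−1 transpositions, so σ is a product of 4 + 4 = 8 transpositions — even.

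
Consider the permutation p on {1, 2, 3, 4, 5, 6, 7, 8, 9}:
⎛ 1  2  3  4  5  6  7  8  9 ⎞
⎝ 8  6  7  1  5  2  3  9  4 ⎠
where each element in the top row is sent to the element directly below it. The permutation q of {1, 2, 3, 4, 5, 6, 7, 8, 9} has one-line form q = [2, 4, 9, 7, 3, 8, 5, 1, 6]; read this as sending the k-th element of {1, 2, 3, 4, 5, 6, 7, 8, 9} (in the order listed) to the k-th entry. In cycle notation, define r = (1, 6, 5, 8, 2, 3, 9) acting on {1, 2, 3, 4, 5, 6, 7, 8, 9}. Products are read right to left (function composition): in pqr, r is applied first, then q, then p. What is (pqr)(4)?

3

Chase 4: r(4) = 4; q(4) = 7; p(7) = 3. Hence (pqr)(4) = 3.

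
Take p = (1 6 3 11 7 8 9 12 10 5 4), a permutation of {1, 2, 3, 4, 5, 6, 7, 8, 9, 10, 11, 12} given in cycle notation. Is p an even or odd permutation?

The cycle lengths are 11, 1.
A cycle is odd iff its length is even; p has 0 even-length cycles, so sgn(p) = (−1)^0 and p is even.

even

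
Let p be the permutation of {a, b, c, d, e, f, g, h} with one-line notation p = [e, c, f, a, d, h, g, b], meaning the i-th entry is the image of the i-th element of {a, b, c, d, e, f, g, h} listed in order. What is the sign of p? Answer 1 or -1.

-1

In disjoint-cycle form the cycle lengths are 4, 3, 1.
A cycle is odd iff its length is even; p has 1 even-length cycle, so sgn(p) = (−1)^1 and p is odd.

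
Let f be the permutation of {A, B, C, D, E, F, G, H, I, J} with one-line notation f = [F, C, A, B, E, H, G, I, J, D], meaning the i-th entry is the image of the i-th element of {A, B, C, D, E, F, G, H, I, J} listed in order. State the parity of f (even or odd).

odd

In disjoint-cycle form the cycle lengths are 8, 1, 1.
A cycle of length ℓ contributes ℓ−1 transpositions, so f is a product of 7 transpositions — odd.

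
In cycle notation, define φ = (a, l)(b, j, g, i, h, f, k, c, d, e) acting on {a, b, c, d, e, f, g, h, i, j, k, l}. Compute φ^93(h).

h lies in the 10-cycle (b, j, g, i, h, f, k, c, d, e).
Since the cycle has length 10, φ^93 acts on it the same as φ^3 (93 mod 10 = 3).
Stepping 3 places around the cycle: h → f → k → c.

c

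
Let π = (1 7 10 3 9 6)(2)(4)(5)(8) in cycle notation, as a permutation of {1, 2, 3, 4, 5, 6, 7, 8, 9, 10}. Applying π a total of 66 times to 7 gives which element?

7 lies in the 6-cycle (1 7 10 3 9 6).
On a 6-cycle, π^6 is the identity, so π^66 = π^0 there (66 ≡ 0 mod 6).
So π^66(7) = 7.

7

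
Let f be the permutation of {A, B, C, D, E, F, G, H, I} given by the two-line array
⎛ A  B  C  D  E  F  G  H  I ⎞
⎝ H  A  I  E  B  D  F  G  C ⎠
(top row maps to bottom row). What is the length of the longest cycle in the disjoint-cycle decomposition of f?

Decomposing into disjoint cycles gives (A, H, G, F, D, E, B)(C, I); the longest has length 7.

7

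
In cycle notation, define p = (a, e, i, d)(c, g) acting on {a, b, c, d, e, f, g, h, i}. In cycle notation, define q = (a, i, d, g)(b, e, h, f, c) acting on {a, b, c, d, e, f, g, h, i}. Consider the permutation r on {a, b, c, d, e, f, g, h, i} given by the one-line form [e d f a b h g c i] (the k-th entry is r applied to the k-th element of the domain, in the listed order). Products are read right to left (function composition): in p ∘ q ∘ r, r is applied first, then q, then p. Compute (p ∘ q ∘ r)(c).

g

Apply the permutations in order: r(c) = f, then q(f) = c, then p(c) = g. So (p ∘ q ∘ r)(c) = g.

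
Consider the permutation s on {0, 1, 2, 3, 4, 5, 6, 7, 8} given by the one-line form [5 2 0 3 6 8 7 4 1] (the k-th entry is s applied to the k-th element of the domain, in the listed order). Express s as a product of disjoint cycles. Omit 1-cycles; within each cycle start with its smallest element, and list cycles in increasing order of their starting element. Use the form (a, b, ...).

From 0: 0 → 5 → 8 → 1 → 2 → 0, closing the cycle (0, 5, 8, 1, 2).
Repeating from the next unused element and collecting all non-trivial cycles gives (0, 5, 8, 1, 2)(4, 6, 7).

(0, 5, 8, 1, 2)(4, 6, 7)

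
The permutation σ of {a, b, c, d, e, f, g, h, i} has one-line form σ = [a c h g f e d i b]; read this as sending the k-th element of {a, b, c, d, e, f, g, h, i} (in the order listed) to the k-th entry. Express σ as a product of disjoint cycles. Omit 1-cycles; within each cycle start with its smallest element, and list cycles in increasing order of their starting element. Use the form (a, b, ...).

(b, c, h, i)(d, g)(e, f)

Start at b and follow images: b → c → h → i → b, giving the cycle (b, c, h, i).
Repeating from the next unused element and collecting all non-trivial cycles gives (b, c, h, i)(d, g)(e, f).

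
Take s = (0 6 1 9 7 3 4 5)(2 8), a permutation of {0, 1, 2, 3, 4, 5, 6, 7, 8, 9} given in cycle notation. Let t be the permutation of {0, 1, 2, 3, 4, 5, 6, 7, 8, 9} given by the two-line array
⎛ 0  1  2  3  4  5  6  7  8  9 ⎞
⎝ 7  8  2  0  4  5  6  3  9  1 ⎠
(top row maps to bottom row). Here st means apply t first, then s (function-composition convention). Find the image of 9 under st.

9

t(9) = 1, then s(1) = 9; composing gives (st)(9) = 9.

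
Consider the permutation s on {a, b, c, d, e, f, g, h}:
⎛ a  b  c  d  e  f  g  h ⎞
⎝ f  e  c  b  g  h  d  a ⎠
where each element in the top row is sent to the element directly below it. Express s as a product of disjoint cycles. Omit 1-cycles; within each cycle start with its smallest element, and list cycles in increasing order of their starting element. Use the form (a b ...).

Start at a and follow images: a → f → h → a, giving the cycle (a f h).
Repeating from the next unused element and collecting all non-trivial cycles gives (a f h)(b e g d).

(a f h)(b e g d)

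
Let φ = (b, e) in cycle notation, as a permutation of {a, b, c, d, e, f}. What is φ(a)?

a does not appear in any cycle of φ, so it is a fixed point: φ(a) = a.

a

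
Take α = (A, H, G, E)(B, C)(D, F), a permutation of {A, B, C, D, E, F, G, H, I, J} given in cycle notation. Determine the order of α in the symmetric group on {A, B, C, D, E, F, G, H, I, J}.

The cycle type of α is (4, 2, 2, 1, 1).
Since disjoint cycles commute, ord(α) = lcm(4, 2, 2) = 4.

4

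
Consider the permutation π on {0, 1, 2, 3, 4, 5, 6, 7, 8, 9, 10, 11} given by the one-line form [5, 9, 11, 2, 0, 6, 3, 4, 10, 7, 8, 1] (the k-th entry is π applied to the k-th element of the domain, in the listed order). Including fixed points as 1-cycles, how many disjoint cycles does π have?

The cycle decomposition is (0, 5, 6, 3, 2, 11, 1, 9, 7, 4)(8, 10), which has 2 cycles (counting 1-cycles).

2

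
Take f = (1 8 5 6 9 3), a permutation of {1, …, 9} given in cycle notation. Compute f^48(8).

8

8 lies in the 6-cycle (1 8 5 6 9 3).
Powers repeat with period 6 on this cycle, and 48 mod 6 = 0, so f^48(8) = f^0(8).
So f^48(8) = 8.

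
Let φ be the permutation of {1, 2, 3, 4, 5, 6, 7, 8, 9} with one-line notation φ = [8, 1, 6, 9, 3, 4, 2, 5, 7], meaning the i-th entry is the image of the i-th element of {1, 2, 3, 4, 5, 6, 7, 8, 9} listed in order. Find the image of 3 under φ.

6

3 is element number 3 of the domain, and entry number 3 of the one-line form is 6, so φ(3) = 6.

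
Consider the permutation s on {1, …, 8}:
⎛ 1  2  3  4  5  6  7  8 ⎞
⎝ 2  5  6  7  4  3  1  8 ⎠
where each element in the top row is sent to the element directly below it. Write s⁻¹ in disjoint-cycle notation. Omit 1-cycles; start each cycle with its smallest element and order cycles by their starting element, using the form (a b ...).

(1 7 4 5 2)(3 6)

First write s in disjoint cycles: (1 2 5 4 7)(3 6).
Reversing each cycle (and rotating so the smallest element leads) gives s⁻¹ = (1 7 4 5 2)(3 6).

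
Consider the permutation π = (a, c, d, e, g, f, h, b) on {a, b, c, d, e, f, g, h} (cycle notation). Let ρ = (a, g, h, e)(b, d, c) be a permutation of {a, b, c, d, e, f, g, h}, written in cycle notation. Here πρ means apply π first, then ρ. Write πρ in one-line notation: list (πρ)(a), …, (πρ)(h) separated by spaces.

b g c a h e f d

(πρ)(x) = ρ(π(x)). Computing each image: ρ(π(a)) = ρ(c) = b, ρ(π(b)) = ρ(a) = g, ρ(π(c)) = ρ(d) = c, ρ(π(d)) = ρ(e) = a, ρ(π(e)) = ρ(g) = h, ρ(π(f)) = ρ(h) = e, ρ(π(g)) = ρ(f) = f, ρ(π(h)) = ρ(b) = d.
Hence πρ = [b g c a h e f d].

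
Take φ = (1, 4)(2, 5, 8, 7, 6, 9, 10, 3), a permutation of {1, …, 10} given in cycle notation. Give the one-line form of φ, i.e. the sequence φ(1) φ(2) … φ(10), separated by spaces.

4 5 2 1 8 9 6 7 10 3

Image by image: 1↦4, 2↦5, 3↦2, 4↦1, 5↦8, 6↦9, 7↦6, 8↦7, 9↦10, 10↦3.
So the one-line form is 4 5 2 1 8 9 6 7 10 3.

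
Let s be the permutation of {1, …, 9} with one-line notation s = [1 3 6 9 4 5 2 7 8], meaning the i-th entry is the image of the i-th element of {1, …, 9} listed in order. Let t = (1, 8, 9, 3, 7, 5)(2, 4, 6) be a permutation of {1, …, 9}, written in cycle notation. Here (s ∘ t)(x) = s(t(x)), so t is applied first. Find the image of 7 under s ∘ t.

4

(s ∘ t)(7) = s(t(7)). t(7) = 5, then s(5) = 4. So (s ∘ t)(7) = 4.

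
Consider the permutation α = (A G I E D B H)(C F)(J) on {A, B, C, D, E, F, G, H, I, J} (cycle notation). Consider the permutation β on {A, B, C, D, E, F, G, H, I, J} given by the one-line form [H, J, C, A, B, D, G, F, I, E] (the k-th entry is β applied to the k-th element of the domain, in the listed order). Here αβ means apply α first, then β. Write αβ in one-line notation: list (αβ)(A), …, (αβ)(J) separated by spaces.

G F D J A C I H B E

(αβ)(x) = β(α(x)). Computing each image: β(α(A)) = β(G) = G, β(α(B)) = β(H) = F, β(α(C)) = β(F) = D, β(α(D)) = β(B) = J, β(α(E)) = β(D) = A, β(α(F)) = β(C) = C, β(α(G)) = β(I) = I, β(α(H)) = β(A) = H, β(α(I)) = β(E) = B, β(α(J)) = β(J) = E.
Hence αβ = [G F D J A C I H B E].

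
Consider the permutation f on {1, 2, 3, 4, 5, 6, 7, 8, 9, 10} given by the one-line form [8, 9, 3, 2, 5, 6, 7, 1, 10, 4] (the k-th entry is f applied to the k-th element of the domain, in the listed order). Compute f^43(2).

4

Tracing 2 → 9 → … returns to 2 after 4 steps, so 2 lies in a 4-cycle (2, 9, 10, 4).
On a 4-cycle, f^4 is the identity, so f^43 = f^3 there (43 ≡ 3 mod 4).
Stepping 3 places around the cycle: 2 → 9 → 10 → 4.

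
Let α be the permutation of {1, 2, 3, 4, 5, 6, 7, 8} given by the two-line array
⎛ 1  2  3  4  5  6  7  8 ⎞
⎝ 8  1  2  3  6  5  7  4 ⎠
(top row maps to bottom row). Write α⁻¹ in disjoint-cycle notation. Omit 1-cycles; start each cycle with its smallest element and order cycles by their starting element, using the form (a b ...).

(1 2 3 4 8)(5 6)

First write α in disjoint cycles: (1 8 4 3 2)(5 6).
Reversing each cycle (and rotating so the smallest element leads) gives α⁻¹ = (1 2 3 4 8)(5 6).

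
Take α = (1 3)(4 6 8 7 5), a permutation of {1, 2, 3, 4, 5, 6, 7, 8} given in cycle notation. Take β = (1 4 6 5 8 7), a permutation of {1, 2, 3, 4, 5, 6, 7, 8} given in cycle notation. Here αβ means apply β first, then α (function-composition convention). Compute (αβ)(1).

6

β(1) = 4, then α(4) = 6; composing gives (αβ)(1) = 6.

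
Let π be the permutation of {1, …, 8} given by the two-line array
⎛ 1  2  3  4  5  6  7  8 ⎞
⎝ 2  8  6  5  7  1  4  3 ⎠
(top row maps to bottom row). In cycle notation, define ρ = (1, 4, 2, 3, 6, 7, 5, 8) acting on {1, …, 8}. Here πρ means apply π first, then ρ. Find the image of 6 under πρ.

First apply π: π(6) = 1, then ρ(1) = 4. Thus (πρ)(6) = 4.

4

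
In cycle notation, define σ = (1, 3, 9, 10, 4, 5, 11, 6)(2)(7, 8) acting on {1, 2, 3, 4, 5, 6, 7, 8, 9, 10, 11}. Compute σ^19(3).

3 lies in the 8-cycle (1, 3, 9, 10, 4, 5, 11, 6).
Since the cycle has length 8, σ^19 acts on it the same as σ^3 (19 mod 8 = 3).
Advancing 3 steps from 3: 3 → 9 → 10 → 4.

4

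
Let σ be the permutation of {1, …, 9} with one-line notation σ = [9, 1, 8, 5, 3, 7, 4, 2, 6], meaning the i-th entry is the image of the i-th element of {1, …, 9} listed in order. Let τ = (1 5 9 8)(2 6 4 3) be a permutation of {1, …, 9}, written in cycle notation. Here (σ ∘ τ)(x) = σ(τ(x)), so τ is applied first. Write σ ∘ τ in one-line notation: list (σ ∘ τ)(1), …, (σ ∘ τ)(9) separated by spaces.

Chase each element through τ then σ: 1 → 5 → 3; 2 → 6 → 7; 3 → 2 → 1; 4 → 3 → 8; 5 → 9 → 6; 6 → 4 → 5; 7 → 7 → 4; 8 → 1 → 9; 9 → 8 → 2.
So σ ∘ τ in one-line form is 3 7 1 8 6 5 4 9 2.

3 7 1 8 6 5 4 9 2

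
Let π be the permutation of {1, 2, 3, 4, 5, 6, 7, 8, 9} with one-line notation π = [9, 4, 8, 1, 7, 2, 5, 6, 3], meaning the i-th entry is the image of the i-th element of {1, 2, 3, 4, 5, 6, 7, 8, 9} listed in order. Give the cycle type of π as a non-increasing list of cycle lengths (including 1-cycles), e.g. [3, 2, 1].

[7, 2]

The disjoint cycles are (1 9 3 8 6 2 4)(5 7), with lengths 7, 2 in non-increasing order.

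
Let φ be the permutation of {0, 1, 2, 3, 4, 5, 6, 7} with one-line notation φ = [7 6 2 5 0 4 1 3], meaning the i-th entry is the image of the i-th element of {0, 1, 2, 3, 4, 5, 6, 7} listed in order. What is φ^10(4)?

Tracing 4 → 0 → … returns to 4 after 5 steps, so 4 lies in a 5-cycle (0 7 3 5 4).
Powers repeat with period 5 on this cycle, and 10 mod 5 = 0, so φ^10(4) = φ^0(4).
So φ^10(4) = 4.

4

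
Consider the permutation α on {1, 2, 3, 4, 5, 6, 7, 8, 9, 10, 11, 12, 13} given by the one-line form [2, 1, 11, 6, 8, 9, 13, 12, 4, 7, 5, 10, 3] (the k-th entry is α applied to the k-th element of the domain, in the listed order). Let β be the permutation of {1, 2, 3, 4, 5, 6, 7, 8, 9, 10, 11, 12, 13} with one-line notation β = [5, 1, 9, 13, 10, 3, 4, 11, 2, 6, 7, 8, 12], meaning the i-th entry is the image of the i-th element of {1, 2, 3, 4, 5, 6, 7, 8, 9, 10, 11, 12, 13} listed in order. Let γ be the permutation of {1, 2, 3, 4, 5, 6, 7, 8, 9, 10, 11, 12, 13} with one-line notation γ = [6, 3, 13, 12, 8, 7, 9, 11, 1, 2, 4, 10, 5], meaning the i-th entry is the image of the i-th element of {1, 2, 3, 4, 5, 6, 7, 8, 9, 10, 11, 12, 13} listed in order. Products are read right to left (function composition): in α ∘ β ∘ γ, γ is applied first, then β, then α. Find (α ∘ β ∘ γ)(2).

4

(α ∘ β ∘ γ)(2) = α(β(γ(2))). γ(2) = 3, then β(3) = 9, then α(9) = 4, so the result is 4.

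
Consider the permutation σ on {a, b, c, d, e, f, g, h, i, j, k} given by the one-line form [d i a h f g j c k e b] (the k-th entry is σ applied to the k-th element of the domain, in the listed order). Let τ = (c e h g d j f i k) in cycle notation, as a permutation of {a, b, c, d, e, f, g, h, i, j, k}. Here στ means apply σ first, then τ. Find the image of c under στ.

a

σ(c) = a, then τ(a) = a; composing gives (στ)(c) = a.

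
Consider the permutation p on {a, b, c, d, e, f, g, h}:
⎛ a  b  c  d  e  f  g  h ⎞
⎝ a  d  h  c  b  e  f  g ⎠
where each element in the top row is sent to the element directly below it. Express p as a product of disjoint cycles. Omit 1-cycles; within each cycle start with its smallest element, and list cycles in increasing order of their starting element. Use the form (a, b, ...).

From b: b → d → c → h → g → f → e → b, closing the cycle (b, d, c, h, g, f, e).
Repeating from the next unused element and collecting all non-trivial cycles gives (b, d, c, h, g, f, e).

(b, d, c, h, g, f, e)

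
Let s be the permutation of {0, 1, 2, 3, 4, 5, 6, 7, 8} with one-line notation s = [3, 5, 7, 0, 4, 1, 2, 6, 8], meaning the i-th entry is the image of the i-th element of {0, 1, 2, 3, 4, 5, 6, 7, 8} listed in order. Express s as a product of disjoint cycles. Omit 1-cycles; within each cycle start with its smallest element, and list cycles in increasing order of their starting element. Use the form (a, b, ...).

(0, 3)(1, 5)(2, 7, 6)

Iterating s from 0 gives 0 → 3 → 0; that is the 2-cycle (0, 3).
Continuing from each remaining unvisited element yields (0, 3)(1, 5)(2, 7, 6).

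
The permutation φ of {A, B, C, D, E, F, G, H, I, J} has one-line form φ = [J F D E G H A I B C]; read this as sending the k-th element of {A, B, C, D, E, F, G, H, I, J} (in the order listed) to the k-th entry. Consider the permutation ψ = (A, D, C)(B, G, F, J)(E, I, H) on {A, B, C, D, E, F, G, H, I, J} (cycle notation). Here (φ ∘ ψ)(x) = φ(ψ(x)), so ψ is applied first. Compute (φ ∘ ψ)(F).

First apply ψ: ψ(F) = J, then φ(J) = C. Thus (φ ∘ ψ)(F) = C.

C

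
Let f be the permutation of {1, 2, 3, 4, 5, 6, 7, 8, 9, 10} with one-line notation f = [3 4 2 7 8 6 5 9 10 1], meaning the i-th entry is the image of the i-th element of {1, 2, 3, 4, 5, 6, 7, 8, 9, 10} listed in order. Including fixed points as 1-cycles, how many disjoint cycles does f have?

2

The cycle decomposition is (1 3 2 4 7 5 8 9 10)(6), which has 2 cycles (counting 1-cycles).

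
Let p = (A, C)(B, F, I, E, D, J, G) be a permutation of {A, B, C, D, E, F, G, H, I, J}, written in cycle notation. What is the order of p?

The disjoint cycles have lengths 7, 2, 1.
Since disjoint cycles commute, ord(p) = lcm(7, 2) = 14.

14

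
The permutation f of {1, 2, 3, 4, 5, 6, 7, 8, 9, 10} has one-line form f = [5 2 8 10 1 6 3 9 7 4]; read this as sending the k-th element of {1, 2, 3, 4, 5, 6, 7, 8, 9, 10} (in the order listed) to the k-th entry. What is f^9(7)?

3

Tracing 7 → 3 → … returns to 7 after 4 steps, so 7 lies in a 4-cycle (3, 8, 9, 7).
On a 4-cycle, f^4 is the identity, so f^9 = f^1 there (9 ≡ 1 mod 4).
Advancing 1 step from 7: 7 → 3.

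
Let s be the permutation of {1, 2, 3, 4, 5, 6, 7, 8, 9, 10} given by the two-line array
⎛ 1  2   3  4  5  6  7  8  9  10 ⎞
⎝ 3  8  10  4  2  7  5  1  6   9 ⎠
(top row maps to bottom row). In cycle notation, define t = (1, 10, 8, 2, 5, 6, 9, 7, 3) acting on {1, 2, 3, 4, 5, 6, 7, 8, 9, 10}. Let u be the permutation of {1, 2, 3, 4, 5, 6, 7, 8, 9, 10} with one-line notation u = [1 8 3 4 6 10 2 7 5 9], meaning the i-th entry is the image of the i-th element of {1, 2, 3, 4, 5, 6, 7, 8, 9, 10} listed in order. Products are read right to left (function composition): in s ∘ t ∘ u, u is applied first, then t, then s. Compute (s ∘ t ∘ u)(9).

7

Chase 9: u(9) = 5; t(5) = 6; s(6) = 7. Hence (s ∘ t ∘ u)(9) = 7.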